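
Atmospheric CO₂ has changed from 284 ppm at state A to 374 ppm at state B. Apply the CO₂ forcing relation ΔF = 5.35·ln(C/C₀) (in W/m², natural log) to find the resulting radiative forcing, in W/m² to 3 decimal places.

CO₂ absorption bands are partially saturated, so forcing scales with the logarithm of the concentration ratio.
CO₂: 5.35 × ln(374/284) = 5.35 × ln(1.31690) = 5.35 × 0.27528 = 1.4727 W/m².

ΔF = 1.473 W/m²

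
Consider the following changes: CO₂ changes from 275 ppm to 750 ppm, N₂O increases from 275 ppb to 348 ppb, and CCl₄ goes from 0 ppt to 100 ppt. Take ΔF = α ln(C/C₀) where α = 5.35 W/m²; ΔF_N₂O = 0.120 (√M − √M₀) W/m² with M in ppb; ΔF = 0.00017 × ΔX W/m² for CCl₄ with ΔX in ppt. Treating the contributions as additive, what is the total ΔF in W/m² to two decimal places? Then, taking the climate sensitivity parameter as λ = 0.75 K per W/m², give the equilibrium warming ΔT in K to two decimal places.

CO₂: 5.35 × ln(750/275) = 5.35 × ln(2.72727) = 5.35 × 1.00330 = 5.3677 W/m².
N₂O: 0.120 × (√348 − √275) = 0.120 × (18.6548 − 16.5831) = 0.120 × 2.0717 = 0.2486 W/m².
CCl₄: ΔF = 0.00017 × (100 − 0) = 0.00017 × 100 = 0.0170 W/m².
Total ΔF = 5.3677 + 0.2486 + 0.0170 = 5.6333 W/m².
ΔT = λ ΔF = 0.75 × 5.63 = 4.2225 K.

ΔF = 5.63 W/m²; ΔT = 4.22 K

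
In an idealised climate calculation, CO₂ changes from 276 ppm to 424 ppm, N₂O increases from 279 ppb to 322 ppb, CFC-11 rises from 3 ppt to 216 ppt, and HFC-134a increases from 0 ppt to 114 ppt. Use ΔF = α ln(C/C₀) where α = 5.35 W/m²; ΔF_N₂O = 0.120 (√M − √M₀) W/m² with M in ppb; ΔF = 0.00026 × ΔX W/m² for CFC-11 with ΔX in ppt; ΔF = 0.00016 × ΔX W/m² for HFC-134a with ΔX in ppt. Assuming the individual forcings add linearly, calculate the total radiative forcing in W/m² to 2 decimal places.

ΔF = 2.52 W/m²

CO₂: 5.35 × ln(424/276) = 5.35 × ln(1.53623) = 5.35 × 0.42933 = 2.2969 W/m².
N₂O: 0.120 × (√322 − √279) = 0.120 × (17.9444 − 16.7033) = 0.120 × 1.2411 = 0.1489 W/m².
CFC-11: ΔF = 0.00026 × (216 − 3) = 0.00026 × 213 = 0.0554 W/m².
HFC-134a: ΔF = 0.00016 × (114 − 0) = 0.00016 × 114 = 0.0182 W/m².
Total ΔF = 2.2969 + 0.1489 + 0.0554 + 0.0182 = 2.5194 W/m².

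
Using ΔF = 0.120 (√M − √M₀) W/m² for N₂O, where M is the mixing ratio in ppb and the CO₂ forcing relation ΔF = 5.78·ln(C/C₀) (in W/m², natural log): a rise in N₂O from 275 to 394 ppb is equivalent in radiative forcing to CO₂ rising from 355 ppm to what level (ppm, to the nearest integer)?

C ≈ 380 ppm

N₂O forcing: 0.120 × (√394 − √275) = 0.120 × (19.8494 − 16.5831) = 0.120 × 3.2663 = 0.39196 W/m².
Set 5.78 ln(C/355) = 0.39196: ln(C/355) = 0.39196/5.78 = 0.06781, so C = 355 × e^0.06781 = 355 × 1.07016 = 379.91 ppm.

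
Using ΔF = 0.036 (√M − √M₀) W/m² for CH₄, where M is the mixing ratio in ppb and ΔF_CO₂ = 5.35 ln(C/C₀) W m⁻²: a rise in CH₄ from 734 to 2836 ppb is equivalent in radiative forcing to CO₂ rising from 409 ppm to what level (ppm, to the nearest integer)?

CH₄ forcing: 0.036 × (√2836 − √734) = 0.036 × (53.2541 − 27.0924) = 0.036 × 26.1617 = 0.94182 W/m².
Set 5.35 ln(C/409) = 0.94182: ln(C/409) = 0.94182/5.35 = 0.17604, so C = 409 × e^0.17604 = 409 × 1.19249 = 487.73 ppm.

C ≈ 488 ppm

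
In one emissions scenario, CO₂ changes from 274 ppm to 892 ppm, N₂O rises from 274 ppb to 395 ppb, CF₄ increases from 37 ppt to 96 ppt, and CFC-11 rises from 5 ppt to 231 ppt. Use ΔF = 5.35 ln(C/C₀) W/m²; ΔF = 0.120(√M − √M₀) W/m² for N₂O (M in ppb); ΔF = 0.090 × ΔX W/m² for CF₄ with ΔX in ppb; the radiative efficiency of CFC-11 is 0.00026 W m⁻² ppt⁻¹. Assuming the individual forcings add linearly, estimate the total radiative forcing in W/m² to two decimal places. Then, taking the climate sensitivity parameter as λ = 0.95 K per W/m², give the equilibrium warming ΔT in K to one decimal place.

CO₂: 5.35 × ln(892/274) = 5.35 × ln(3.25547) = 5.35 × 1.18034 = 6.3148 W/m².
N₂O: 0.120 × (√395 − √274) = 0.120 × (19.8746 − 16.5529) = 0.120 × 3.3217 = 0.3986 W/m².
CF₄: Δ = 96 − 37 = 59 ppt = 0.059 ppb; ΔF = 0.090 × 0.059 = 0.0053 W/m².
CFC-11: ΔF = 0.00026 × (231 − 5) = 0.00026 × 226 = 0.0588 W/m².
Total ΔF = 6.3148 + 0.3986 + 0.0053 + 0.0588 = 6.7775 W/m².
ΔT = λ ΔF = 0.95 × 6.78 = 6.4410 K.

ΔF = 6.78 W/m²; ΔT = 6.4 K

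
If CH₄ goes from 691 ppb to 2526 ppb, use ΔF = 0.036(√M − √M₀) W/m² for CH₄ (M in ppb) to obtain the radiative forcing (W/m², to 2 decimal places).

CH₄: 0.036 × (√2526 − √691) = 0.036 × (50.2593 − 26.2869) = 0.036 × 23.9724 = 0.8630 W/m².

ΔF = 0.86 W/m²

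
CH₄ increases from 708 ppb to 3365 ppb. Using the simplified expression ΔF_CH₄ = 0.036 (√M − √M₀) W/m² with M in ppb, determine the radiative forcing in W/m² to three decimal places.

ΔF = 1.130 W/m²

CH₄: 0.036 × (√3365 − √708) = 0.036 × (58.0086 − 26.6083) = 0.036 × 31.4003 = 1.1304 W/m².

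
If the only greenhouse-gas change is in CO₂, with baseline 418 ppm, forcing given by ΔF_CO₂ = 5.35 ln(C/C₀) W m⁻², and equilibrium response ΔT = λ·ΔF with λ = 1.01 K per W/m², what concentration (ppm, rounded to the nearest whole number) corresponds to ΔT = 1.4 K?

C ≈ 542 ppm

Required forcing: ΔF = ΔT/λ = 1.4/1.01 = 1.3861 W/m².
Then ln(C/418) = ΔF/5.35 = 1.3861/5.35 = 0.25908.
So C = 418 × e^0.25908 = 418 × 1.29574 = 541.62 ppm.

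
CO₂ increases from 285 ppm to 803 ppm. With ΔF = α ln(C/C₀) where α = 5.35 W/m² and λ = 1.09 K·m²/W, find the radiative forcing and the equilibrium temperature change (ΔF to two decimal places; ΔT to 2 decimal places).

CO₂: 5.35 × ln(803/285) = 5.35 × ln(2.81754) = 5.35 × 1.03586 = 5.5419 W/m².
ΔT = λ ΔF = 1.09 × 5.54 = 6.0386 K.

ΔF = 5.54 W/m²; ΔT = 6.04 K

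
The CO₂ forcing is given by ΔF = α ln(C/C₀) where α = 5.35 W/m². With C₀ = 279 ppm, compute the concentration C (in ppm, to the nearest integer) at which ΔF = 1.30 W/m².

Set 5.35 ln(C/279) = 1.30, so ln(C/279) = 1.30/5.35 = 0.24299.
Then C/279 = e^0.24299 = 1.27506, giving C = 279 × 1.27506 = 355.74 ppm.

C ≈ 356 ppm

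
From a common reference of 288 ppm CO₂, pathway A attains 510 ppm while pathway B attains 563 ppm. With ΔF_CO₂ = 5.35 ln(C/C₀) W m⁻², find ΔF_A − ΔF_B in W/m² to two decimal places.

ΔF_A = 5.35 ln(510/288) = 5.35 × 0.57145 = 3.0573 W/m².
ΔF_B = 5.35 ln(563/288) = 5.35 × 0.67032 = 3.5862 W/m².
Difference: 3.0573 − 3.5862 = -0.5289 W/m².

ΔF_A − ΔF_B = -0.53 W/m²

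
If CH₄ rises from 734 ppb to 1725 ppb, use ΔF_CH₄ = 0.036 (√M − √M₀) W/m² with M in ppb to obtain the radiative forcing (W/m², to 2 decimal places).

CH₄: 0.036 × (√1725 − √734) = 0.036 × (41.5331 − 27.0924) = 0.036 × 14.4407 = 0.5199 W/m².

ΔF = 0.52 W/m²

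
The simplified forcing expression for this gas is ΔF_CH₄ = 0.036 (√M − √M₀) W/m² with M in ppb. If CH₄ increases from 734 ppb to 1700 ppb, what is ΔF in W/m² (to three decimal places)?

CH₄: 0.036 × (√1700 − √734) = 0.036 × (41.2311 − 27.0924) = 0.036 × 14.1387 = 0.5090 W/m².

ΔF = 0.509 W/m²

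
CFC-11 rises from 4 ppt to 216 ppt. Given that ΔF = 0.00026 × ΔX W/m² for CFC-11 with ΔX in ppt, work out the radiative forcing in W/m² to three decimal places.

ΔF = 0.055 W/m²

CFC-11: ΔF = 0.00026 × (216 − 4) = 0.00026 × 212 = 0.0551 W/m².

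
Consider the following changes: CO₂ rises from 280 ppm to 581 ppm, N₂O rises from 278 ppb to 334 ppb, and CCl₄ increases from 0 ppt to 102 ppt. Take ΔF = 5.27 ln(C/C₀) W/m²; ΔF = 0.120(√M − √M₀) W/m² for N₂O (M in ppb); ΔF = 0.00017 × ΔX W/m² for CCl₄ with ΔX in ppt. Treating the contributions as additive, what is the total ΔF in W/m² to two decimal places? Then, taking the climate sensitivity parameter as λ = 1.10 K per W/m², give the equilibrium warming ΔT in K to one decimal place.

ΔF = 4.06 W/m²; ΔT = 4.5 K

CO₂: 5.27 × ln(581/280) = 5.27 × ln(2.07500) = 5.27 × 0.72996 = 3.8469 W/m².
N₂O: 0.120 × (√334 − √278) = 0.120 × (18.2757 − 16.6733) = 0.120 × 1.6024 = 0.1923 W/m².
CCl₄: ΔF = 0.00017 × (102 − 0) = 0.00017 × 102 = 0.0173 W/m².
Total ΔF = 3.8469 + 0.1923 + 0.0173 = 4.0565 W/m².
ΔT = λ ΔF = 1.10 × 4.06 = 4.4660 K.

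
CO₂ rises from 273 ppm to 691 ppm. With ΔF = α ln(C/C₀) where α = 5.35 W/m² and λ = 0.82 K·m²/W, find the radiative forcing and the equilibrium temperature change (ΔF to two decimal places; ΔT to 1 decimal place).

ΔF = 4.97 W/m²; ΔT = 4.1 K

CO₂: 5.35 × ln(691/273) = 5.35 × ln(2.53114) = 5.35 × 0.92867 = 4.9684 W/m².
ΔT = λ ΔF = 0.82 × 4.97 = 4.0754 K.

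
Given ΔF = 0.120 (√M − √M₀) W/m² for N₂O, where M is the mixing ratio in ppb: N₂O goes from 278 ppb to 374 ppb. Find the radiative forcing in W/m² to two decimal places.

ΔF = 0.32 W/m²

N₂O: 0.120 × (√374 − √278) = 0.120 × (19.3391 − 16.6733) = 0.120 × 2.6658 = 0.3199 W/m².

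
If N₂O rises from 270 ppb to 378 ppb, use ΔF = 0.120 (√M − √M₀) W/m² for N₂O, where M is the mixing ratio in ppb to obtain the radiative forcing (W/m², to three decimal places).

N₂O: 0.120 × (√378 − √270) = 0.120 × (19.4422 − 16.4317) = 0.120 × 3.0105 = 0.3613 W/m².

ΔF = 0.361 W/m²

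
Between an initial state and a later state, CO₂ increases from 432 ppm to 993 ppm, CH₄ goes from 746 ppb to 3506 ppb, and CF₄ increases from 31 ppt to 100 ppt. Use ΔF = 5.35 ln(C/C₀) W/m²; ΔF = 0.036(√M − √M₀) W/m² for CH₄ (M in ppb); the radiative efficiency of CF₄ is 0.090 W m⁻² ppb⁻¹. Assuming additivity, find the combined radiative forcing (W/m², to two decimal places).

CO₂: 5.35 × ln(993/432) = 5.35 × ln(2.29861) = 5.35 × 0.83230 = 4.4528 W/m².
CH₄: 0.036 × (√3506 − √746) = 0.036 × (59.2115 − 27.3130) = 0.036 × 31.8985 = 1.1483 W/m².
CF₄: Δ = 100 − 31 = 69 ppt = 0.069 ppb; ΔF = 0.090 × 0.069 = 0.0062 W/m².
Total ΔF = 4.4528 + 1.1483 + 0.0062 = 5.6073 W/m².

ΔF = 5.61 W/m²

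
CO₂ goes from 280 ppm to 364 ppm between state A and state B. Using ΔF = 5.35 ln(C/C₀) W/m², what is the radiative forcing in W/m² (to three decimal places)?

ΔF = 1.404 W/m²

CO₂ absorption bands are partially saturated, so forcing scales with the logarithm of the concentration ratio.
CO₂: 5.35 × ln(364/280) = 5.35 × ln(1.30000) = 5.35 × 0.26236 = 1.4036 W/m².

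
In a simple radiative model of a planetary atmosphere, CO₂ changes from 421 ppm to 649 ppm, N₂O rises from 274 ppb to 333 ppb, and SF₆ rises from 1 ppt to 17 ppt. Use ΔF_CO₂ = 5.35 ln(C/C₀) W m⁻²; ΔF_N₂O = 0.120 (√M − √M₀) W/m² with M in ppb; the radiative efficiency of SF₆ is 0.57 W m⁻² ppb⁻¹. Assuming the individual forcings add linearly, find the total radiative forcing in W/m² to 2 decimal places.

CO₂: 5.35 × ln(649/421) = 5.35 × ln(1.54157) = 5.35 × 0.43280 = 2.3155 W/m².
N₂O: 0.120 × (√333 − √274) = 0.120 × (18.2483 − 16.5529) = 0.120 × 1.6954 = 0.2034 W/m².
SF₆: Δ = 17 − 1 = 16 ppt = 0.016 ppb; ΔF = 0.57 × 0.016 = 0.0091 W/m².
Total ΔF = 2.3155 + 0.2034 + 0.0091 = 2.5280 W/m².

ΔF = 2.53 W/m²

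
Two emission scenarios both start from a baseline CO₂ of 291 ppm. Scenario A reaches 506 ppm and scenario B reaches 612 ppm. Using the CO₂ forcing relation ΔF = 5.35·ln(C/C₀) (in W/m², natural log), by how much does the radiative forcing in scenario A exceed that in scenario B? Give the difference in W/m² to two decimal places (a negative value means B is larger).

ΔF_A = 5.35 ln(506/291) = 5.35 × 0.55321 = 2.9597 W/m².
ΔF_B = 5.35 ln(612/291) = 5.35 × 0.74341 = 3.9772 W/m².
Difference: 2.9597 − 3.9772 = -1.0175 W/m².

ΔF_A − ΔF_B = -1.02 W/m²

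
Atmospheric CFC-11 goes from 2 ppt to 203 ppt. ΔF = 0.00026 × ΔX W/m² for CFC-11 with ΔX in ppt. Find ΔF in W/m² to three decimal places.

CFC-11: ΔF = 0.00026 × (203 − 2) = 0.00026 × 201 = 0.0523 W/m².

ΔF = 0.052 W/m²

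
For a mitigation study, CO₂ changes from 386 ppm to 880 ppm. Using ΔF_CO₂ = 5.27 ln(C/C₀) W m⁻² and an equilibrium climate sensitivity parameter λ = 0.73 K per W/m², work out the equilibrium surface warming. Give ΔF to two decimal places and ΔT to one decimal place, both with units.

CO₂: 5.27 × ln(880/386) = 5.27 × ln(2.27979) = 5.27 × 0.82408 = 4.3429 W/m².
ΔT = λ ΔF = 0.73 × 4.34 = 3.1682 K.

ΔF = 4.34 W/m²; ΔT = 3.2 K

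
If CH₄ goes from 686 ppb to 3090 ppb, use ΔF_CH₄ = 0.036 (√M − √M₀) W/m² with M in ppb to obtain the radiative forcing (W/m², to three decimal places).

CH₄: 0.036 × (√3090 − √686) = 0.036 × (55.5878 − 26.1916) = 0.036 × 29.3962 = 1.0583 W/m².

ΔF = 1.058 W/m²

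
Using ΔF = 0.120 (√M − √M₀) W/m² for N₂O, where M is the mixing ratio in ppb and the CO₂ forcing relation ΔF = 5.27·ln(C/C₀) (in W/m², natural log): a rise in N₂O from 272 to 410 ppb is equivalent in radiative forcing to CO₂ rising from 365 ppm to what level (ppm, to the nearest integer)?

N₂O forcing: 0.120 × (√410 − √272) = 0.120 × (20.2485 − 16.4924) = 0.120 × 3.7561 = 0.45073 W/m².
Set 5.27 ln(C/365) = 0.45073: ln(C/365) = 0.45073/5.27 = 0.08553, so C = 365 × e^0.08553 = 365 × 1.08929 = 397.59 ppm.

C ≈ 398 ppm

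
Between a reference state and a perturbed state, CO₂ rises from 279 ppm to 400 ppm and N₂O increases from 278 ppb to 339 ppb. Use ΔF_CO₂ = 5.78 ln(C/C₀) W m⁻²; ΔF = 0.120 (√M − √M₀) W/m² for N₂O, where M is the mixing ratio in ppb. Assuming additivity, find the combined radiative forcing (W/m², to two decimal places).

ΔF = 2.29 W/m²

CO₂: 5.78 × ln(400/279) = 5.78 × ln(1.43369) = 5.78 × 0.36025 = 2.0822 W/m².
N₂O: 0.120 × (√339 − √278) = 0.120 × (18.4120 − 16.6733) = 0.120 × 1.7387 = 0.2086 W/m².
Total ΔF = 2.0822 + 0.2086 = 2.2908 W/m².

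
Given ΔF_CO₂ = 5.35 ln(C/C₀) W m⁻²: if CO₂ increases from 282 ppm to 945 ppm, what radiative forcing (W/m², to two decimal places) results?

CO₂ absorption bands are partially saturated, so forcing scales with the logarithm of the concentration ratio.
CO₂: 5.35 × ln(945/282) = 5.35 × ln(3.35106) = 5.35 × 1.20928 = 6.4696 W/m².

ΔF = 6.47 W/m²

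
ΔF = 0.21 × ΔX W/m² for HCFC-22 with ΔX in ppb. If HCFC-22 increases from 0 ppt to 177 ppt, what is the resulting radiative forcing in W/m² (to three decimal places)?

HCFC-22: Δ = 177 − 0 = 177 ppt = 0.177 ppb; ΔF = 0.21 × 0.177 = 0.0372 W/m².

ΔF = 0.037 W/m²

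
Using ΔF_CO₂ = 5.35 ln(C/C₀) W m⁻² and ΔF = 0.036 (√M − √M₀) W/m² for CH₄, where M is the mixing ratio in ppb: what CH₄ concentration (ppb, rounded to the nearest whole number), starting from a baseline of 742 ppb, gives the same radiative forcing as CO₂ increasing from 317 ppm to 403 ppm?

M ≈ 3958 ppb

CO₂ forcing: 5.35 × ln(403/317) = 5.35 × 0.240035 = 1.28419 W/m².
Set 0.036(√M − √742) = 1.28419: √M = 1.28419/0.036 + √742 = 35.6719 + 27.2397 = 62.9116.
M = (62.9116)² = 3957.87 ppb.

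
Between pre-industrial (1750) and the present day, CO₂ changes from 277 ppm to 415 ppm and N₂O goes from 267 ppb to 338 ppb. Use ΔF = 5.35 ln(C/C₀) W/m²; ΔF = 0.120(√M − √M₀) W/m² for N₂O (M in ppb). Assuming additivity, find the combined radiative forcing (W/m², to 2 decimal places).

CO₂: 5.35 × ln(415/277) = 5.35 × ln(1.49819) = 5.35 × 0.40426 = 2.1628 W/m².
N₂O: 0.120 × (√338 − √267) = 0.120 × (18.3848 − 16.3401) = 0.120 × 2.0447 = 0.2454 W/m².
Total ΔF = 2.1628 + 0.2454 = 2.4082 W/m².

ΔF = 2.41 W/m²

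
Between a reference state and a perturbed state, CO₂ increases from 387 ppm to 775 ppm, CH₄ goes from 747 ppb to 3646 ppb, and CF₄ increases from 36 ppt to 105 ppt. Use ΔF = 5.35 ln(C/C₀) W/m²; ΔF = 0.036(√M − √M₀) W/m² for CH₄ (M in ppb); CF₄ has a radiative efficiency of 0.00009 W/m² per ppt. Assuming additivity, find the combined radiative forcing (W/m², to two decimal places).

CO₂: 5.35 × ln(775/387) = 5.35 × ln(2.00258) = 5.35 × 0.69444 = 3.7153 W/m².
CH₄: 0.036 × (√3646 − √747) = 0.036 × (60.3821 − 27.3313) = 0.036 × 33.0508 = 1.1898 W/m².
CF₄: ΔF = 0.00009 × (105 − 36) = 0.00009 × 69 = 0.0062 W/m².
Total ΔF = 3.7153 + 1.1898 + 0.0062 = 4.9113 W/m².

ΔF = 4.91 W/m²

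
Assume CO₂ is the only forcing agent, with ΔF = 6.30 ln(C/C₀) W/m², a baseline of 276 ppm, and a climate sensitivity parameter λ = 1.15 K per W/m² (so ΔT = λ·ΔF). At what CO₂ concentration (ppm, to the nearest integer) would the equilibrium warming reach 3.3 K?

Required forcing: ΔF = ΔT/λ = 3.3/1.15 = 2.8696 W/m².
Then ln(C/276) = ΔF/6.30 = 2.8696/6.30 = 0.45549.
So C = 276 × e^0.45549 = 276 × 1.57695 = 435.24 ppm.

C ≈ 435 ppm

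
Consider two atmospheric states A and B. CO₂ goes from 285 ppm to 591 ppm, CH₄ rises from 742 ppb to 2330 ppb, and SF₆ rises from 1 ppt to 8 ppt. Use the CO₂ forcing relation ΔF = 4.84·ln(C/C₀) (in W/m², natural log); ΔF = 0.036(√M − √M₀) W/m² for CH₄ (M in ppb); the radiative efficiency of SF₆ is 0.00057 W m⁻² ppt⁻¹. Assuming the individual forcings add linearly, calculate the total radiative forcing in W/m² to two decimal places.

ΔF = 4.29 W/m²

CO₂: 4.84 × ln(591/285) = 4.84 × ln(2.07368) = 4.84 × 0.72932 = 3.5299 W/m².
CH₄: 0.036 × (√2330 − √742) = 0.036 × (48.2701 − 27.2397) = 0.036 × 21.0304 = 0.7571 W/m².
SF₆: ΔF = 0.00057 × (8 − 1) = 0.00057 × 7 = 0.0040 W/m².
Total ΔF = 3.5299 + 0.7571 + 0.0040 = 4.2910 W/m².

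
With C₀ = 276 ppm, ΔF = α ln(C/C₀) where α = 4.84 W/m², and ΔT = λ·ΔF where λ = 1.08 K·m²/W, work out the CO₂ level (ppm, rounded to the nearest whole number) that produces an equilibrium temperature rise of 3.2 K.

C ≈ 509 ppm

Required forcing: ΔF = ΔT/λ = 3.2/1.08 = 2.9630 W/m².
Then ln(C/276) = ΔF/4.84 = 2.9630/4.84 = 0.61219.
So C = 276 × e^0.61219 = 276 × 1.84447 = 509.07 ppm.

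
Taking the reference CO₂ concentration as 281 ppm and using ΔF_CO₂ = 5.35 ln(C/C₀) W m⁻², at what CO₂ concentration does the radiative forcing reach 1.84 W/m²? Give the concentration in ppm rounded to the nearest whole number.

C ≈ 396 ppm

Set 5.35 ln(C/281) = 1.84, so ln(C/281) = 1.84/5.35 = 0.34393.
Then C/281 = e^0.34393 = 1.41048, giving C = 281 × 1.41048 = 396.34 ppm.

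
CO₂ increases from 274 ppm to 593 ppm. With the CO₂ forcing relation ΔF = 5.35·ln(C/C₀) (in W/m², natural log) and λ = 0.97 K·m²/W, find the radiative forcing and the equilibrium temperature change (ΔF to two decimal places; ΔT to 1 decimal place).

CO₂: 5.35 × ln(593/274) = 5.35 × ln(2.16423) = 5.35 × 0.77206 = 4.1305 W/m².
ΔT = λ ΔF = 0.97 × 4.13 = 4.0061 K.

ΔF = 4.13 W/m²; ΔT = 4.0 K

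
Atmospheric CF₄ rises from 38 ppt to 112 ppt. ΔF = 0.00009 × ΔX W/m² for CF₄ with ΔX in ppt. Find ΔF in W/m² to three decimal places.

CF₄: ΔF = 0.00009 × (112 − 38) = 0.00009 × 74 = 0.0067 W/m².

ΔF = 0.007 W/m²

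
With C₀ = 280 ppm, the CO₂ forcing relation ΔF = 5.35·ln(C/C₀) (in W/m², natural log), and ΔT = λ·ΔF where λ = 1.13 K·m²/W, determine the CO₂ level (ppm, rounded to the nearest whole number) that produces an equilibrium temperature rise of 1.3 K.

C ≈ 347 ppm

Required forcing: ΔF = ΔT/λ = 1.3/1.13 = 1.1504 W/m².
Then ln(C/280) = ΔF/5.35 = 1.1504/5.35 = 0.21503.
So C = 280 × e^0.21503 = 280 × 1.23990 = 347.17 ppm.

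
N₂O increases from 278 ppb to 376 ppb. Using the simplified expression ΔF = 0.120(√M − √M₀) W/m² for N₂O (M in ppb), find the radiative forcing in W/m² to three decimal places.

ΔF = 0.326 W/m²

N₂O: 0.120 × (√376 − √278) = 0.120 × (19.3907 − 16.6733) = 0.120 × 2.7174 = 0.3261 W/m².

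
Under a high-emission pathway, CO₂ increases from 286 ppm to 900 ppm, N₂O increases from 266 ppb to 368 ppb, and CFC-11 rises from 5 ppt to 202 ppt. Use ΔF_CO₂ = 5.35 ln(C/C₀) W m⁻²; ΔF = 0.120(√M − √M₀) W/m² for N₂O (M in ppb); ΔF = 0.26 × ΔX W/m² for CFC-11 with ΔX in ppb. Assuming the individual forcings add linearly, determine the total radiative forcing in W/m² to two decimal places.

ΔF = 6.53 W/m²

CO₂: 5.35 × ln(900/286) = 5.35 × ln(3.14685) = 5.35 × 1.14640 = 6.1332 W/m².
N₂O: 0.120 × (√368 − √266) = 0.120 × (19.1833 − 16.3095) = 0.120 × 2.8738 = 0.3449 W/m².
CFC-11: Δ = 202 − 5 = 197 ppt = 0.197 ppb; ΔF = 0.26 × 0.197 = 0.0512 W/m².
Total ΔF = 6.1332 + 0.3449 + 0.0512 = 6.5293 W/m².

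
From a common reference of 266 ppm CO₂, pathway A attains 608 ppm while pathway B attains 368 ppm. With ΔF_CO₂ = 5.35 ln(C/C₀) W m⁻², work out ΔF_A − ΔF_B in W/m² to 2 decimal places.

ΔF_A − ΔF_B = 2.69 W/m²

ΔF_A = 5.35 ln(608/266) = 5.35 × 0.82668 = 4.4227 W/m².
ΔF_B = 5.35 ln(368/266) = 5.35 × 0.32459 = 1.7366 W/m².
Difference: 4.4227 − 1.7366 = 2.6861 W/m².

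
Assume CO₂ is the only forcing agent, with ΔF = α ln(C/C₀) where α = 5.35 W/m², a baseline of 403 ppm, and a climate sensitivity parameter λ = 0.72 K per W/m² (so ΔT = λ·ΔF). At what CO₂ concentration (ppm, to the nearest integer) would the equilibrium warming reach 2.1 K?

Required forcing: ΔF = ΔT/λ = 2.1/0.72 = 2.9167 W/m².
Then ln(C/403) = ΔF/5.35 = 2.9167/5.35 = 0.54518.
So C = 403 × e^0.54518 = 403 × 1.72492 = 695.14 ppm.

C ≈ 695 ppm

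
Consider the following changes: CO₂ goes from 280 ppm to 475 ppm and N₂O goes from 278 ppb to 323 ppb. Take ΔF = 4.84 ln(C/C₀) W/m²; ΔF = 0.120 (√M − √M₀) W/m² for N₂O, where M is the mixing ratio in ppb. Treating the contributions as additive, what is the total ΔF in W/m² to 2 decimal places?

ΔF = 2.71 W/m²

CO₂: 4.84 × ln(475/280) = 4.84 × ln(1.69643) = 4.84 × 0.52853 = 2.5581 W/m².
N₂O: 0.120 × (√323 − √278) = 0.120 × (17.9722 − 16.6733) = 0.120 × 1.2989 = 0.1559 W/m².
Total ΔF = 2.5581 + 0.1559 = 2.7140 W/m².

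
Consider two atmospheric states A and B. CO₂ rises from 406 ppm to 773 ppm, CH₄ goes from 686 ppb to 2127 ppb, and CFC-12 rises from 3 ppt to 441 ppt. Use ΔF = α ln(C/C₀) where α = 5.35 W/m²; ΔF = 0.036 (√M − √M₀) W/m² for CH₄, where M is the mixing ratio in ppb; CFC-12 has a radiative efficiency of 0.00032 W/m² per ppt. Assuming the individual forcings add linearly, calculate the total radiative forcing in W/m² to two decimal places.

CO₂: 5.35 × ln(773/406) = 5.35 × ln(1.90394) = 5.35 × 0.64393 = 3.4450 W/m².
CH₄: 0.036 × (√2127 − √686) = 0.036 × (46.1194 − 26.1916) = 0.036 × 19.9278 = 0.7174 W/m².
CFC-12: ΔF = 0.00032 × (441 − 3) = 0.00032 × 438 = 0.1402 W/m².
Total ΔF = 3.4450 + 0.7174 + 0.1402 = 4.3026 W/m².

ΔF = 4.30 W/m²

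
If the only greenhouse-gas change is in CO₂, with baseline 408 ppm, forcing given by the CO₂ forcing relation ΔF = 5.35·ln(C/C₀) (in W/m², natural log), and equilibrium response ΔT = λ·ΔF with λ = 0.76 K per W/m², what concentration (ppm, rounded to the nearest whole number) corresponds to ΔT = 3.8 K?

C ≈ 1039 ppm

Required forcing: ΔF = ΔT/λ = 3.8/0.76 = 5.0000 W/m².
Then ln(C/408) = ΔF/5.35 = 5.0000/5.35 = 0.93458.
So C = 408 × e^0.93458 = 408 × 2.54614 = 1038.83 ppm.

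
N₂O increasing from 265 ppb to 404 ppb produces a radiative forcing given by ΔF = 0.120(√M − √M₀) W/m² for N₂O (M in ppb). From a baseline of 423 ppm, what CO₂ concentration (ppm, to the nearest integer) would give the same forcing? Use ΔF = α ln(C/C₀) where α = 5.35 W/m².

C ≈ 461 ppm

N₂O forcing: 0.120 × (√404 − √265) = 0.120 × (20.0998 − 16.2788) = 0.120 × 3.8210 = 0.45852 W/m².
Set 5.35 ln(C/423) = 0.45852: ln(C/423) = 0.45852/5.35 = 0.08570, so C = 423 × e^0.08570 = 423 × 1.08948 = 460.85 ppm.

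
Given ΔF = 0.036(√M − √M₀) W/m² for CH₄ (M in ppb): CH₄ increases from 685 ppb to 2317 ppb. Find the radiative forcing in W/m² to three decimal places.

ΔF = 0.791 W/m²

CH₄: 0.036 × (√2317 − √685) = 0.036 × (48.1352 − 26.1725) = 0.036 × 21.9627 = 0.7907 W/m².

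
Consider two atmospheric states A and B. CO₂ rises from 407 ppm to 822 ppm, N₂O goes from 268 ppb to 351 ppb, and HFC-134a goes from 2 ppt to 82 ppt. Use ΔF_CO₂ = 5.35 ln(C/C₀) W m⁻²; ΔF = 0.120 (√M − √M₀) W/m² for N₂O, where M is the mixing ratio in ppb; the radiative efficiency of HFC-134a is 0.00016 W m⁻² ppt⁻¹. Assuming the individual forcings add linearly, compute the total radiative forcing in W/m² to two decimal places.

ΔF = 4.06 W/m²

CO₂: 5.35 × ln(822/407) = 5.35 × ln(2.01966) = 5.35 × 0.70293 = 3.7607 W/m².
N₂O: 0.120 × (√351 − √268) = 0.120 × (18.7350 − 16.3707) = 0.120 × 2.3643 = 0.2837 W/m².
HFC-134a: ΔF = 0.00016 × (82 − 2) = 0.00016 × 80 = 0.0128 W/m².
Total ΔF = 3.7607 + 0.2837 + 0.0128 = 4.0572 W/m².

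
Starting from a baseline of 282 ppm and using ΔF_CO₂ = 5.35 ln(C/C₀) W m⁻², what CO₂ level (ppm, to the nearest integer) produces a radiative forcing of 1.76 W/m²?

Set 5.35 ln(C/282) = 1.76, so ln(C/282) = 1.76/5.35 = 0.32897.
Then C/282 = e^0.32897 = 1.38954, giving C = 282 × 1.38954 = 391.85 ppm.

C ≈ 392 ppm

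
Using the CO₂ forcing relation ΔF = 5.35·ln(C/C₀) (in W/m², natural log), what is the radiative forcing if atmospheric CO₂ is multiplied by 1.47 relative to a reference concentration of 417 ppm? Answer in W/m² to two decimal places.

ΔF = 5.35 × ln(1.47) = 5.35 × 0.38526 = 2.0611 W/m².

ΔF = 2.06 W/m²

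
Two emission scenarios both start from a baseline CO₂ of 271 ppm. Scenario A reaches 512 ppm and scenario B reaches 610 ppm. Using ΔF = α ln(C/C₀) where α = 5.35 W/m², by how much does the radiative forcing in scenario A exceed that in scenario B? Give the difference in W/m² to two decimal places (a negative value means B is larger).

ΔF_A = 5.35 ln(512/271) = 5.35 × 0.63621 = 3.4037 W/m².
ΔF_B = 5.35 ln(610/271) = 5.35 × 0.81134 = 4.3407 W/m².
Difference: 3.4037 − 4.3407 = -0.9370 W/m².

ΔF_A − ΔF_B = -0.94 W/m²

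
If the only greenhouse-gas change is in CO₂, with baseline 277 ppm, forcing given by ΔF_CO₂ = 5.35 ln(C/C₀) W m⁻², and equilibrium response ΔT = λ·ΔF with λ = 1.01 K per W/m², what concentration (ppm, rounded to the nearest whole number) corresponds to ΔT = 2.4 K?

C ≈ 432 ppm

Required forcing: ΔF = ΔT/λ = 2.4/1.01 = 2.3762 W/m².
Then ln(C/277) = ΔF/5.35 = 2.3762/5.35 = 0.44415.
So C = 277 × e^0.44415 = 277 × 1.55916 = 431.89 ppm.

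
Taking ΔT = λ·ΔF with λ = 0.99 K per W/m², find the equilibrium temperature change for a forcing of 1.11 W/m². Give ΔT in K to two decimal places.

ΔT = λ ΔF = 0.99 × 1.11 = 1.0989 K.

ΔT = 1.10 K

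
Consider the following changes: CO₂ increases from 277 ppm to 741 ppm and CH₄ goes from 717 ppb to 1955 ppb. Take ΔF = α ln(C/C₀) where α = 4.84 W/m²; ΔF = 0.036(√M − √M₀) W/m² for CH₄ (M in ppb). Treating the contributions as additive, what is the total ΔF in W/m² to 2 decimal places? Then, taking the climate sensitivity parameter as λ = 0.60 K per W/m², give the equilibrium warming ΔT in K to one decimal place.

ΔF = 5.39 W/m²; ΔT = 3.2 K

CO₂: 4.84 × ln(741/277) = 4.84 × ln(2.67509) = 4.84 × 0.98398 = 4.7625 W/m².
CH₄: 0.036 × (√1955 − √717) = 0.036 × (44.2154 − 26.7769) = 0.036 × 17.4385 = 0.6278 W/m².
Total ΔF = 4.7625 + 0.6278 = 5.3903 W/m².
ΔT = λ ΔF = 0.60 × 5.39 = 3.2340 K.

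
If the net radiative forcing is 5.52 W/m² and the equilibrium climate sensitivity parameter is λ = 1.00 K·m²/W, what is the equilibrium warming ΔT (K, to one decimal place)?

ΔT = λ ΔF = 1.00 × 5.52 = 5.5200 K.

ΔT = 5.5 K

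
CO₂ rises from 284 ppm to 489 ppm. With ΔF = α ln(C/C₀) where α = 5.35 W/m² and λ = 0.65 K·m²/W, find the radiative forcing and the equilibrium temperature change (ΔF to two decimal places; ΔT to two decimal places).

CO₂: 5.35 × ln(489/284) = 5.35 × ln(1.72183) = 5.35 × 0.54339 = 2.9071 W/m².
ΔT = λ ΔF = 0.65 × 2.91 = 1.8915 K.

ΔF = 2.91 W/m²; ΔT = 1.89 K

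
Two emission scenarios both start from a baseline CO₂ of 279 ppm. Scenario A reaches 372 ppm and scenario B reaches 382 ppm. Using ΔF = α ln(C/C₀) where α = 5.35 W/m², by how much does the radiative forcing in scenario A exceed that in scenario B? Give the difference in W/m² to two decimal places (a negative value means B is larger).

ΔF_A = 5.35 ln(372/279) = 5.35 × 0.28768 = 1.5391 W/m².
ΔF_B = 5.35 ln(382/279) = 5.35 × 0.31421 = 1.6810 W/m².
Difference: 1.5391 − 1.6810 = -0.1419 W/m².

ΔF_A − ΔF_B = -0.14 W/m²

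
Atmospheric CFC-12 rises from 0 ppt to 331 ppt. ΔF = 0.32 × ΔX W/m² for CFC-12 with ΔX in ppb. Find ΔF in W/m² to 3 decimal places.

CFC-12: Δ = 331 − 0 = 331 ppt = 0.331 ppb; ΔF = 0.32 × 0.331 = 0.1059 W/m².

ΔF = 0.106 W/m²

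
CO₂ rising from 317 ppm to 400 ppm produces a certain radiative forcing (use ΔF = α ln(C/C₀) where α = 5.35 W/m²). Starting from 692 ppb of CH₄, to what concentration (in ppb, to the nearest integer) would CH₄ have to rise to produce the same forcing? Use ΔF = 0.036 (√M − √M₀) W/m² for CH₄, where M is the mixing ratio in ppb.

CO₂ forcing: 5.35 × ln(400/317) = 5.35 × 0.232563 = 1.24421 W/m².
Set 0.036(√M − √692) = 1.24421: √M = 1.24421/0.036 + √692 = 34.5614 + 26.3059 = 60.8673.
M = (60.8673)² = 3704.83 ppb.

M ≈ 3705 ppb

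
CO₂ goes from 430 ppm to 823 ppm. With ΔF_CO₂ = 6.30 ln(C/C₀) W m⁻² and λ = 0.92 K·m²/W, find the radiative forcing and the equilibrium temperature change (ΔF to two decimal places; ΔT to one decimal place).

CO₂: 6.30 × ln(823/430) = 6.30 × ln(1.91395) = 6.30 × 0.64917 = 4.0898 W/m².
ΔT = λ ΔF = 0.92 × 4.09 = 3.7628 K.

ΔF = 4.09 W/m²; ΔT = 3.8 K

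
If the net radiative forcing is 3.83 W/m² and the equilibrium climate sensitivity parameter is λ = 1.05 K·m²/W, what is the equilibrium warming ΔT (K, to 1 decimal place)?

ΔT = λ ΔF = 1.05 × 3.83 = 4.0215 K.

ΔT = 4.0 K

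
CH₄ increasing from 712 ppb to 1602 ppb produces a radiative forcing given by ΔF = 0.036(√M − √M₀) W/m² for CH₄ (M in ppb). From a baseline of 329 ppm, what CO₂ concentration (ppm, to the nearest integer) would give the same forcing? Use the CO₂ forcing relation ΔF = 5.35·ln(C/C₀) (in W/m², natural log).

C ≈ 360 ppm

CH₄ forcing: 0.036 × (√1602 − √712) = 0.036 × (40.0250 − 26.6833) = 0.036 × 13.3417 = 0.48030 W/m².
Set 5.35 ln(C/329) = 0.48030: ln(C/329) = 0.48030/5.35 = 0.08978, so C = 329 × e^0.08978 = 329 × 1.09393 = 359.90 ppm.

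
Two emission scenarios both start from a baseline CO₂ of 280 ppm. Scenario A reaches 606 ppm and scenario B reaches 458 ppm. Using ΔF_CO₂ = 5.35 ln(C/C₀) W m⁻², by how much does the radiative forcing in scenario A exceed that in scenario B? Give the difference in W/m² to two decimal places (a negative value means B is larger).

ΔF_A − ΔF_B = 1.50 W/m²

ΔF_A = 5.35 ln(606/280) = 5.35 × 0.77209 = 4.1307 W/m².
ΔF_B = 5.35 ln(458/280) = 5.35 × 0.49208 = 2.6326 W/m².
Difference: 4.1307 − 2.6326 = 1.4981 W/m².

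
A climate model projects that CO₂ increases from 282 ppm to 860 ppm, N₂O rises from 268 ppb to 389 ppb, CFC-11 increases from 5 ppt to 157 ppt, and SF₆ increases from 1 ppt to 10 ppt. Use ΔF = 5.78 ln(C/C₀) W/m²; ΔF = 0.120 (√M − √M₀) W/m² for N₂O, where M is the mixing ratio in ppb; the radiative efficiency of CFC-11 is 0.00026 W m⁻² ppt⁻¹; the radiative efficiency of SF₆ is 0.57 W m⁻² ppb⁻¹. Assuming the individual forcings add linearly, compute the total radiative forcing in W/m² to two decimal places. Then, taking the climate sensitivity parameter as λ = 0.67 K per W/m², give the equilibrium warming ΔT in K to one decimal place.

ΔF = 6.89 W/m²; ΔT = 4.6 K

CO₂: 5.78 × ln(860/282) = 5.78 × ln(3.04965) = 5.78 × 1.11503 = 6.4449 W/m².
N₂O: 0.120 × (√389 − √268) = 0.120 × (19.7231 − 16.3707) = 0.120 × 3.3524 = 0.4023 W/m².
CFC-11: ΔF = 0.00026 × (157 − 5) = 0.00026 × 152 = 0.0395 W/m².
SF₆: Δ = 10 − 1 = 9 ppt = 0.009 ppb; ΔF = 0.57 × 0.009 = 0.0051 W/m².
Total ΔF = 6.4449 + 0.4023 + 0.0395 + 0.0051 = 6.8918 W/m².
ΔT = λ ΔF = 0.67 × 6.89 = 4.6163 K.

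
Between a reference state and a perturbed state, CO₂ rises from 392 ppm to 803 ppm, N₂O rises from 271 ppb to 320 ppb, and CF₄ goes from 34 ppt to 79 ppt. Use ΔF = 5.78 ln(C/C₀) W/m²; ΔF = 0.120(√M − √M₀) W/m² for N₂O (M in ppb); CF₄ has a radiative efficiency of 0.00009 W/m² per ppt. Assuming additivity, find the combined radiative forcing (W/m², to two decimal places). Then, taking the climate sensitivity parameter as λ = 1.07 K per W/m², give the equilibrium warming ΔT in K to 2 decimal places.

CO₂: 5.78 × ln(803/392) = 5.78 × ln(2.04847) = 5.78 × 0.71709 = 4.1448 W/m².
N₂O: 0.120 × (√320 − √271) = 0.120 × (17.8885 − 16.4621) = 0.120 × 1.4264 = 0.1712 W/m².
CF₄: ΔF = 0.00009 × (79 − 34) = 0.00009 × 45 = 0.0041 W/m².
Total ΔF = 4.1448 + 0.1712 + 0.0041 = 4.3201 W/m².
ΔT = λ ΔF = 1.07 × 4.32 = 4.6224 K.

ΔF = 4.32 W/m²; ΔT = 4.62 K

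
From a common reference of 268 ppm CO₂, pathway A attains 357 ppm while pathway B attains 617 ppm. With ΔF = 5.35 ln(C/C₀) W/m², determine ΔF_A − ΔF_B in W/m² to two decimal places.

ΔF_A = 5.35 ln(357/268) = 5.35 × 0.28675 = 1.5341 W/m².
ΔF_B = 5.35 ln(617/268) = 5.35 × 0.83388 = 4.4613 W/m².
Difference: 1.5341 − 4.4613 = -2.9272 W/m².

ΔF_A − ΔF_B = -2.93 W/m²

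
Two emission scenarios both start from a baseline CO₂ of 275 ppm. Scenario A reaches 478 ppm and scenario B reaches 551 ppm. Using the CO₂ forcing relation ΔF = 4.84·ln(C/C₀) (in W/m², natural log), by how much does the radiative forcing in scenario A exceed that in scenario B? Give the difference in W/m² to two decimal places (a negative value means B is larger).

ΔF_A = 4.84 ln(478/275) = 4.84 × 0.55284 = 2.6757 W/m².
ΔF_B = 4.84 ln(551/275) = 4.84 × 0.69496 = 3.3636 W/m².
Difference: 2.6757 − 3.3636 = -0.6879 W/m².
(Equivalently, ΔF_A − ΔF_B = 4.84 ln(478/551) = 4.84 × -0.14212 = -0.6879 W/m².)

ΔF_A − ΔF_B = -0.69 W/m²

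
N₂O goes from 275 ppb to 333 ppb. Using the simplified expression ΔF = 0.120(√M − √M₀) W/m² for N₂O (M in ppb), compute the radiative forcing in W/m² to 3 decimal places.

N₂O: 0.120 × (√333 − √275) = 0.120 × (18.2483 − 16.5831) = 0.120 × 1.6652 = 0.1998 W/m².

ΔF = 0.200 W/m²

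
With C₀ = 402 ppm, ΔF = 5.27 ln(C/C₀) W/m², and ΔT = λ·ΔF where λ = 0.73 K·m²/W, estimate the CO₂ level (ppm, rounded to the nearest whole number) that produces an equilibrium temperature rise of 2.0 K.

C ≈ 676 ppm

Required forcing: ΔF = ΔT/λ = 2.0/0.73 = 2.7397 W/m².
Then ln(C/402) = ΔF/5.27 = 2.7397/5.27 = 0.51987.
So C = 402 × e^0.51987 = 402 × 1.68181 = 676.09 ppm.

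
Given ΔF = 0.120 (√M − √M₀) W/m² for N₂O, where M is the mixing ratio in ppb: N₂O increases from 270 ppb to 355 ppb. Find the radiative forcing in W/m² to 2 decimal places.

N₂O: 0.120 × (√355 − √270) = 0.120 × (18.8414 − 16.4317) = 0.120 × 2.4097 = 0.2892 W/m².

ΔF = 0.29 W/m²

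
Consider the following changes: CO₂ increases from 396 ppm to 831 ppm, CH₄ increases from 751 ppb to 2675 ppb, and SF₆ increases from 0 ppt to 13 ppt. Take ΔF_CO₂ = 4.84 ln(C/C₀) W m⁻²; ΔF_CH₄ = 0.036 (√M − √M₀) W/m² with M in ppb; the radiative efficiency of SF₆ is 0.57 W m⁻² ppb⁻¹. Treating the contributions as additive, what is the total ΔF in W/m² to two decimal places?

ΔF = 4.47 W/m²

CO₂: 4.84 × ln(831/396) = 4.84 × ln(2.09848) = 4.84 × 0.74121 = 3.5875 W/m².
CH₄: 0.036 × (√2675 − √751) = 0.036 × (51.7204 − 27.4044) = 0.036 × 24.3160 = 0.8754 W/m².
SF₆: Δ = 13 − 0 = 13 ppt = 0.013 ppb; ΔF = 0.57 × 0.013 = 0.0074 W/m².
Total ΔF = 3.5875 + 0.8754 + 0.0074 = 4.4703 W/m².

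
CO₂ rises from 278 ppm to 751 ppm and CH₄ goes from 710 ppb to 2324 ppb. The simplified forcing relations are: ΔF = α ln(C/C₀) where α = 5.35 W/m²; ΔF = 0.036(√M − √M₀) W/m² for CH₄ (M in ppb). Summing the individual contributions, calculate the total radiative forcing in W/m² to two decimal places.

CO₂: 5.35 × ln(751/278) = 5.35 × ln(2.70144) = 5.35 × 0.99378 = 5.3167 W/m².
CH₄: 0.036 × (√2324 − √710) = 0.036 × (48.2079 − 26.6458) = 0.036 × 21.5621 = 0.7762 W/m².
Total ΔF = 5.3167 + 0.7762 = 6.0929 W/m².

ΔF = 6.09 W/m²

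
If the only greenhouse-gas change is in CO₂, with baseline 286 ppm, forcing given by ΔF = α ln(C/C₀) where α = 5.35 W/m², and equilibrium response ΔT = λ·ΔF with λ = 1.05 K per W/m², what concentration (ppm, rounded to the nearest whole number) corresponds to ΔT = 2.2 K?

C ≈ 423 ppm

Required forcing: ΔF = ΔT/λ = 2.2/1.05 = 2.0952 W/m².
Then ln(C/286) = ΔF/5.35 = 2.0952/5.35 = 0.39163.
So C = 286 × e^0.39163 = 286 × 1.47939 = 423.11 ppm.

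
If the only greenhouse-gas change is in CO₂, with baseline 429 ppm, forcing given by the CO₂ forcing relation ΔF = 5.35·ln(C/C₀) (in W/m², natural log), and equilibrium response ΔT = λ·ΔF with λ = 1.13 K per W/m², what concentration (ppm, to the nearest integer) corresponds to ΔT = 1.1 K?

Required forcing: ΔF = ΔT/λ = 1.1/1.13 = 0.9735 W/m².
Then ln(C/429) = ΔF/5.35 = 0.9735/5.35 = 0.18196.
So C = 429 × e^0.18196 = 429 × 1.19957 = 514.62 ppm.

C ≈ 515 ppm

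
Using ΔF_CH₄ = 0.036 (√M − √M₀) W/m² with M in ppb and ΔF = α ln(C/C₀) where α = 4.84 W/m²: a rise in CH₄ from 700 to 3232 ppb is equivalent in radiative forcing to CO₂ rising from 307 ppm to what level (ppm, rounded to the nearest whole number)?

CH₄ forcing: 0.036 × (√3232 − √700) = 0.036 × (56.8507 − 26.4575) = 0.036 × 30.3932 = 1.09416 W/m².
Set 4.84 ln(C/307) = 1.09416: ln(C/307) = 1.09416/4.84 = 0.22607, so C = 307 × e^0.22607 = 307 × 1.25366 = 384.87 ppm.

C ≈ 385 ppm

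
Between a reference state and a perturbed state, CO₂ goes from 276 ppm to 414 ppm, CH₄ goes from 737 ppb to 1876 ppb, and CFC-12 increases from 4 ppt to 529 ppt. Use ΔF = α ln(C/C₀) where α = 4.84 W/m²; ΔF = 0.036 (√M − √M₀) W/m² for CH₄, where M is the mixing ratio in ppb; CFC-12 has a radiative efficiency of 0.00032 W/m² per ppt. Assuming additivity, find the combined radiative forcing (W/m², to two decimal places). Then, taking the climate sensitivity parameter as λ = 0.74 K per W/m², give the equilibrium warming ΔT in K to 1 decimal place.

ΔF = 2.71 W/m²; ΔT = 2.0 K

CO₂: 4.84 × ln(414/276) = 4.84 × ln(1.50000) = 4.84 × 0.40547 = 1.9625 W/m².
CH₄: 0.036 × (√1876 − √737) = 0.036 × (43.3128 − 27.1477) = 0.036 × 16.1651 = 0.5819 W/m².
CFC-12: ΔF = 0.00032 × (529 − 4) = 0.00032 × 525 = 0.1680 W/m².
Total ΔF = 1.9625 + 0.5819 + 0.1680 = 2.7124 W/m².
ΔT = λ ΔF = 0.74 × 2.71 = 2.0054 K.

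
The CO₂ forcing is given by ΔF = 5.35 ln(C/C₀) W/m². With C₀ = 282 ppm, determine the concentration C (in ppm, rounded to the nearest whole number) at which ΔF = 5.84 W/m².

Set 5.35 ln(C/282) = 5.84, so ln(C/282) = 5.84/5.35 = 1.09159.
Then C/282 = e^1.09159 = 2.97901, giving C = 282 × 2.97901 = 840.08 ppm.

C ≈ 840 ppm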